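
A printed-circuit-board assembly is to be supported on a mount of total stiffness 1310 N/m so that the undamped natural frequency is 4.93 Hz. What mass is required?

ω_n = 2πf_n = 2π × 4.93 = 30.98 rad/s.
m = k/ω_n² = 1310/30.98² = 1310/959.5 = 1.365 kg.

1.37 kg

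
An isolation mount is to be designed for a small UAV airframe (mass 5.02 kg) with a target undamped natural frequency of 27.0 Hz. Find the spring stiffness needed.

ω_n = 2πf_n = 2π × 27.0 = 169.6 rad/s.
k = m·ω_n² = 5.02 × 169.6² = 5.02 × 28780 = 144500 N/m.

144000 N/m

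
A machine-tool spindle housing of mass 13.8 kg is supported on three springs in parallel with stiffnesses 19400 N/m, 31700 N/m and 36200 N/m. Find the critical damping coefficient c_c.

2200 N·s/m

Parallel springs add: k_eq = 19400 + 31700 + 36200 = 87300 N/m.
c_c = 2√(k_eq·m) = 2√(87300 × 13.8) = 2 × 1098 = 2195 N·s/m.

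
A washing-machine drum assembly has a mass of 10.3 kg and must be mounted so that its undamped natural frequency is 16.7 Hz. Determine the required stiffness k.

113000 N/m

ω_n = 2πf_n = 2π × 16.7 = 104.9 rad/s.
k = m·ω_n² = 10.3 × 104.9² = 10.3 × 11010 = 113400 N/m.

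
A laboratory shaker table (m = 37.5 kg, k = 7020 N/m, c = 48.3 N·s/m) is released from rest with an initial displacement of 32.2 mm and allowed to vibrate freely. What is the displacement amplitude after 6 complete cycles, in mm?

ζ = c/(2√(km)) = 48.3/(2√(7020 × 37.5)) = 48.3/1026 = 0.04707.
Logarithmic decrement δ = 2πζ/√(1 − ζ²) = 2π × 0.04707/√(1 − 0.00222) = 0.2961.
After n cycles, x_n/x₀ = e^(−nδ), so x_6 = 32.2 × e^(−6 × 0.2961) = 32.2 × 0.1692 = 5.450 mm.

5.45 mm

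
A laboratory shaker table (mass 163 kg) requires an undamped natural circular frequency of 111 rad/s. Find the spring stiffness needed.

k = m·ω_n² = 163 × 111.0² = 163 × 12320 = 2008000 N/m.

2010000 N/m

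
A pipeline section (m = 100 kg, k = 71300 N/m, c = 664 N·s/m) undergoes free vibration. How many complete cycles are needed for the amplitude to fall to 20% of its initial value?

ζ = c/(2√(km)) = 664/(2√(71300 × 100)) = 664/5340 = 0.1243.
Logarithmic decrement δ = 2πζ/√(1 − ζ²) = 2π × 0.1243/√(1 − 0.0155) = 0.7873.
x_n/x₀ = e^(−nδ) ≤ 0.2; take ln: n ≥ ln(1/0.2)/δ = 1.609/0.7873 = 2.044.
So 3 complete cycles are required.

3 cycles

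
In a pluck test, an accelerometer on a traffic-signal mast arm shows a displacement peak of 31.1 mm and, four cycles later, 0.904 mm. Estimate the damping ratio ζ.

0.139

Logarithmic decrement δ = (1/n)·ln(x₀/x_n) = (1/4)·ln(31.1/0.904) = (1/4)·ln(34.40) = 0.8845.
ζ = δ/√(4π² + δ²) = 0.8845/√(39.48 + 0.782) = 0.8845/6.345 = 0.1394.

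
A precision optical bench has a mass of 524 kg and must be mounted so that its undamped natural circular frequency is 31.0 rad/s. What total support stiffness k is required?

504000 N/m

k = m·ω_n² = 524 × 31.00² = 524 × 961.0 = 503600 N/m.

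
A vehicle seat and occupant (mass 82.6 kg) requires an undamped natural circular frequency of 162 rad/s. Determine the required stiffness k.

2170000 N/m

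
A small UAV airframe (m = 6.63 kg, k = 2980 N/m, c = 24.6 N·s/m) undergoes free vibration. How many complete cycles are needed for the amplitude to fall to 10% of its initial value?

ζ = c/(2√(km)) = 24.6/(2√(2980 × 6.63)) = 24.6/281.1 = 0.08751.
Logarithmic decrement δ = 2πζ/√(1 − ζ²) = 2π × 0.08751/√(1 − 0.00766) = 0.5519.
x_n/x₀ = e^(−nδ) ≤ 0.1; take ln: n ≥ ln(1/0.1)/δ = 2.303/0.5519 = 4.172.
So 5 complete cycles are required.

5 cycles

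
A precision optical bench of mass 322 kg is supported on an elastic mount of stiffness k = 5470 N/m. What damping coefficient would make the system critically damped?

2650 N·s/m

c_c = 2√(k·m) = 2√(5470 × 322) = 2 × 1327 = 2654 N·s/m.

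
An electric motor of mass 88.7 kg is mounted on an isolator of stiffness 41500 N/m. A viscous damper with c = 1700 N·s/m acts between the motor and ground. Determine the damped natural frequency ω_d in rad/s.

19.4 rad/s

ω_n = √(k/m) = √(41500/88.7) = 21.63 rad/s.
Critical damping c_c = 2√(k·m) = 2√(41500 × 88.7) = 3837 N·s/m, so ζ = c/c_c = 1700/3837 = 0.4430.
ω_d = ω_n√(1 − ζ²) = 21.63 × √(1 − 0.196) = 19.39 rad/s.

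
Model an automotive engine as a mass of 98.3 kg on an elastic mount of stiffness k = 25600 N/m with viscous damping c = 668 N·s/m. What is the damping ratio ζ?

ω_n = √(k/m) = √(25600/98.3) = 16.14 rad/s.
Critical damping c_c = 2√(k·m) = 2√(25600 × 98.3) = 3173 N·s/m, so ζ = c/c_c = 668/3173 = 0.2105.

0.211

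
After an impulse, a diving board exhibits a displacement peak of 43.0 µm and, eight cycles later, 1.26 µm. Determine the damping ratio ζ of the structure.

0.0701

Logarithmic decrement δ = (1/n)·ln(x₀/x_n) = (1/8)·ln(43.0/1.26) = (1/8)·ln(34.13) = 0.4413.
ζ = δ/√(4π² + δ²) = 0.4413/√(39.48 + 0.195) = 0.4413/6.299 = 0.07006.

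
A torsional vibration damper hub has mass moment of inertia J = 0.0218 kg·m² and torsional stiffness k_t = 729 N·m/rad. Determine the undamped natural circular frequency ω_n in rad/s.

ω_n = √(k_t/J) = √(729/0.0218) = √33440 = 182.9 rad/s.

183 rad/s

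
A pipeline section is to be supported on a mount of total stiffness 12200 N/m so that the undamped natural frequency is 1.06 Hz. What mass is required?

ω_n = 2πf_n = 2π × 1.06 = 6.660 rad/s.
m = k/ω_n² = 12200/6.660² = 12200/44.36 = 275.0 kg.

275 kg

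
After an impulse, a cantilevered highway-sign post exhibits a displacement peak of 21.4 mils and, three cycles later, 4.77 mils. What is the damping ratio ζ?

Logarithmic decrement δ = (1/n)·ln(x₀/x_n) = (1/3)·ln(21.4/4.77) = (1/3)·ln(4.486) = 0.5003.
ζ = δ/√(4π² + δ²) = 0.5003/√(39.48 + 0.250) = 0.5003/6.303 = 0.07938.

0.0794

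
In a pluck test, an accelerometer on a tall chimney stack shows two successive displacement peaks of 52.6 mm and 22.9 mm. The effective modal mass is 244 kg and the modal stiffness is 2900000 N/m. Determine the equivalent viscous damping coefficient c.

Logarithmic decrement δ = (1/n)·ln(x₀/x_n) = (1/1)·ln(52.6/22.9) = (1/1)·ln(2.297) = 0.8316.
ζ = δ/√(4π² + δ²) = 0.8316/√(39.48 + 0.692) = 0.8316/6.338 = 0.1312.
c = ζ · 2√(km) = 0.1312 × 2√(2900000 × 244) = 0.1312 × 53200 = 6980 N·s/m.

6980 N·s/m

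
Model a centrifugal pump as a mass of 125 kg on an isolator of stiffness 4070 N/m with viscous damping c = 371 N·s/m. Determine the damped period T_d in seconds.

1.14 s

ω_n = √(k/m) = √(4070/125) = 5.706 rad/s.
Critical damping c_c = 2√(k·m) = 2√(4070 × 125) = 1427 N·s/m, so ζ = c/c_c = 371/1427 = 0.2601.
ω_d = ω_n√(1 − ζ²) = 5.706 × √(1 − 0.0676) = 5.510 rad/s.
T_d = 2π/ω_d = 1.140 s.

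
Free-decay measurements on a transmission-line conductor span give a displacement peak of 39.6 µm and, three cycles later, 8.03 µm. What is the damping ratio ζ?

Logarithmic decrement δ = (1/n)·ln(x₀/x_n) = (1/3)·ln(39.6/8.03) = (1/3)·ln(4.932) = 0.5319.
ζ = δ/√(4π² + δ²) = 0.5319/√(39.48 + 0.283) = 0.5319/6.306 = 0.08435.

0.0843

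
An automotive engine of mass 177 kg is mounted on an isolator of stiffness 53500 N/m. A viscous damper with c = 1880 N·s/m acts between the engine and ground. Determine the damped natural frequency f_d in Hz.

2.63 Hz

ω_n = √(k/m) = √(53500/177) = 17.39 rad/s.
Critical damping c_c = 2√(k·m) = 2√(53500 × 177) = 6155 N·s/m, so ζ = c/c_c = 1880/6155 = 0.3055.
ω_d = ω_n√(1 − ζ²) = 17.39 × √(1 − 0.0933) = 16.55 rad/s.
f_d = ω_d/(2π) = 2.635 Hz.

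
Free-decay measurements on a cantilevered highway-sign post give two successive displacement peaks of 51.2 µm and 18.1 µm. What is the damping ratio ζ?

0.163

Logarithmic decrement δ = (1/n)·ln(x₀/x_n) = (1/1)·ln(51.2/18.1) = (1/1)·ln(2.829) = 1.040.
ζ = δ/√(4π² + δ²) = 1.040/√(39.48 + 1.08) = 1.040/6.369 = 0.1633.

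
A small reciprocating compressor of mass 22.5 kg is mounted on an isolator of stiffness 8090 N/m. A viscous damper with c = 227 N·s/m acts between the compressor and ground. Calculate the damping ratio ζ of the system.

0.266

ω_n = √(k/m) = √(8090/22.5) = 18.96 rad/s.
Critical damping c_c = 2√(k·m) = 2√(8090 × 22.5) = 853.3 N·s/m, so ζ = c/c_c = 227/853.3 = 0.2660.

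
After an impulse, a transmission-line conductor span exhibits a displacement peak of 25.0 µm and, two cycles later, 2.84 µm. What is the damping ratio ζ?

0.171

Logarithmic decrement δ = (1/n)·ln(x₀/x_n) = (1/2)·ln(25.0/2.84) = (1/2)·ln(8.803) = 1.088.
ζ = δ/√(4π² + δ²) = 1.088/√(39.48 + 1.18) = 1.088/6.377 = 0.1706.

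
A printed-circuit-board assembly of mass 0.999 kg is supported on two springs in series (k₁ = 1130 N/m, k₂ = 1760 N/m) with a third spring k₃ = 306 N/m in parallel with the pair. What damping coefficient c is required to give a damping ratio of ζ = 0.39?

24.6 N·s/m

Series pair: k_s = k₁k₂/(k₁+k₂) = (1130)(1760)/(1130 + 1760) = 688.2 N/m. In parallel with k₃: k_eq = 688.2 + 306 = 994.2 N/m.
c_c = 2√(k_eq·m) = 2√(994.2 × 0.999) = 63.03 N·s/m.
c = ζ·c_c = 0.39 × 63.03 = 24.58 N·s/m.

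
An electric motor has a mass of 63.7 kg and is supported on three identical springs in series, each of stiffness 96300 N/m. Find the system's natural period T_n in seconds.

Series springs: 1/k_eq = 3/96300, so k_eq = 96300/3 = 32100 N/m.
ω_n = √(k_eq/m) = √(32100/63.7) = √503.9 = 22.45 rad/s.
T_n = 2π/ω_n = 6.283/22.45 = 0.2799 s.

0.280 s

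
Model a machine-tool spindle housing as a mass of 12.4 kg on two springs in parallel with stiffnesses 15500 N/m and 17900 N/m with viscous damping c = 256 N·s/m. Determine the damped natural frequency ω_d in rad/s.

50.9 rad/s

Parallel springs add: k_eq = 15500 + 17900 = 33400 N/m.
ω_n = √(k_eq/m) = √(33400/12.4) = 51.90 rad/s.
Critical damping c_c = 2√(k_eq·m) = 2√(33400 × 12.4) = 1287 N·s/m, so ζ = c/c_c = 256/1287 = 0.1989.
ω_d = ω_n√(1 − ζ²) = 51.90 × √(1 − 0.0396) = 50.86 rad/s.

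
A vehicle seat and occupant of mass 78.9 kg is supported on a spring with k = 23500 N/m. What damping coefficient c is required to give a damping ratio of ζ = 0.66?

1800 N·s/m

c_c = 2√(k·m) = 2√(23500 × 78.9) = 2723 N·s/m.
c = ζ·c_c = 0.66 × 2723 = 1797 N·s/m.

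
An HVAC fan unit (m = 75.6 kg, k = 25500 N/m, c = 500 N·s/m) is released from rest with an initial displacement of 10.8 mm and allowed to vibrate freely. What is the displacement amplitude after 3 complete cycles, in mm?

0.343 mm

ζ = c/(2√(km)) = 500/(2√(25500 × 75.6)) = 500/2777 = 0.1801.
Logarithmic decrement δ = 2πζ/√(1 − ζ²) = 2π × 0.1801/√(1 − 0.0324) = 1.150.
After n cycles, x_n/x₀ = e^(−nδ), so x_3 = 10.8 × e^(−3 × 1.150) = 10.8 × 0.03173 = 0.3427 mm.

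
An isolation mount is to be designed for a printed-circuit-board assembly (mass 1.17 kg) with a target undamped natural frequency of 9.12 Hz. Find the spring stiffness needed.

ω_n = 2πf_n = 2π × 9.12 = 57.30 rad/s.
k = m·ω_n² = 1.17 × 57.30² = 1.17 × 3284 = 3842 N/m.

3840 N/m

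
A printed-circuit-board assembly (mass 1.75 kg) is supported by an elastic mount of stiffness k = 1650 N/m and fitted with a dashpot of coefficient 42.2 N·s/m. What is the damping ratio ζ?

0.393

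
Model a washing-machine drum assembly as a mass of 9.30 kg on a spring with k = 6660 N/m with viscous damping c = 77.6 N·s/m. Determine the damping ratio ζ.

ω_n = √(k/m) = √(6660/9.30) = 26.76 rad/s.
Critical damping c_c = 2√(k·m) = 2√(6660 × 9.30) = 497.7 N·s/m, so ζ = c/c_c = 77.6/497.7 = 0.1559.

0.156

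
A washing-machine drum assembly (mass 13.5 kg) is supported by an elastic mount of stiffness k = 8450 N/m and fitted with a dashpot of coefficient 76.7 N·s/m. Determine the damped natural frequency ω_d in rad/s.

24.9 rad/s

ω_n = √(k/m) = √(8450/13.5) = 25.02 rad/s.
Critical damping c_c = 2√(k·m) = 2√(8450 × 13.5) = 675.5 N·s/m, so ζ = c/c_c = 76.7/675.5 = 0.1135.
ω_d = ω_n√(1 − ζ²) = 25.02 × √(1 − 0.0129) = 24.86 rad/s.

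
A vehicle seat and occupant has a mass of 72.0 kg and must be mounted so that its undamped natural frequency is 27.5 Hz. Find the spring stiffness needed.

2150000 N/m

ω_n = 2πf_n = 2π × 27.5 = 172.8 rad/s.
k = m·ω_n² = 72.0 × 172.8² = 72.0 × 29860 = 2150000 N/m.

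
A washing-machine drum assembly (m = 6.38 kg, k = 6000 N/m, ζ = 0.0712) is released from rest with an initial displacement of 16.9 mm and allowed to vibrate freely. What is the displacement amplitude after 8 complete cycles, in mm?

0.467 mm

Logarithmic decrement δ = 2πζ/√(1 − ζ²) = 2π × 0.07120/√(1 − 0.00507) = 0.4485.
After n cycles, x_n/x₀ = e^(−nδ), so x_8 = 16.9 × e^(−8 × 0.4485) = 16.9 × 0.02765 = 0.4673 mm.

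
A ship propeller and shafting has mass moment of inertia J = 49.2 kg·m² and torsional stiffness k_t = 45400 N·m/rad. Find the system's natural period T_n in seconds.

ω_n = √(k_t/J) = √(45400/49.2) = √922.8 = 30.38 rad/s.
T_n = 2π/ω_n = 6.283/30.38 = 0.2068 s.

0.207 s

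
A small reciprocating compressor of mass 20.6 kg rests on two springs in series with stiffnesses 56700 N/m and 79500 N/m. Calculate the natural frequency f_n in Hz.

Series springs: 1/k_eq = 1/56700 + 1/79500 = 3.022×10^-5, so k_eq = 33100 N/m.
ω_n = √(k_eq/m) = √(33100/20.6) = √1607 = 40.08 rad/s.
f_n = ω_n/(2π) = 40.08/6.283 = 6.379 Hz.

6.38 Hz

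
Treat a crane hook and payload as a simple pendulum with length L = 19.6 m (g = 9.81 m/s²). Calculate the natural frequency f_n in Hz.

0.113 Hz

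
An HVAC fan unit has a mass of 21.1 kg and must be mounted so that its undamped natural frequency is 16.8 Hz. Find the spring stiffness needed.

235000 N/m

ω_n = 2πf_n = 2π × 16.8 = 105.6 rad/s.
k = m·ω_n² = 21.1 × 105.6² = 21.1 × 11140 = 235100 N/m.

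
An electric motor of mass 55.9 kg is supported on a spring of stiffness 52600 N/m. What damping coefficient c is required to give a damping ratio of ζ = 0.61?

c_c = 2√(k·m) = 2√(52600 × 55.9) = 3429 N·s/m.
c = ζ·c_c = 0.61 × 3429 = 2092 N·s/m.

2090 N·s/m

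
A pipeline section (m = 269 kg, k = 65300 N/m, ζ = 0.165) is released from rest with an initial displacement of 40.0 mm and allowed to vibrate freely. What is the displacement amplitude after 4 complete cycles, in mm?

Logarithmic decrement δ = 2πζ/√(1 − ζ²) = 2π × 0.1650/√(1 − 0.0272) = 1.051.
After n cycles, x_n/x₀ = e^(−nδ), so x_4 = 40.0 × e^(−4 × 1.051) = 40.0 × 0.01493 = 0.5971 mm.

0.597 mm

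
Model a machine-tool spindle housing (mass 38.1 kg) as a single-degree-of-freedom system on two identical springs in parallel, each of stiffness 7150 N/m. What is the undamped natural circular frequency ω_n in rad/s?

Parallel springs add: k_eq = 2 × 7150 = 14300 N/m.
ω_n = √(k_eq/m) = √(14300/38.1) = √375.3 = 19.37 rad/s.

19.4 rad/s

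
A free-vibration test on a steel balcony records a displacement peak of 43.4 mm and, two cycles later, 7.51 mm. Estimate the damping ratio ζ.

0.138

Logarithmic decrement δ = (1/n)·ln(x₀/x_n) = (1/2)·ln(43.4/7.51) = (1/2)·ln(5.779) = 0.8771.
ζ = δ/√(4π² + δ²) = 0.8771/√(39.48 + 0.769) = 0.8771/6.344 = 0.1383.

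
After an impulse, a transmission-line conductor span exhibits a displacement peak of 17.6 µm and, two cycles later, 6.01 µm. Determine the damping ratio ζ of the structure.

Logarithmic decrement δ = (1/n)·ln(x₀/x_n) = (1/2)·ln(17.6/6.01) = (1/2)·ln(2.928) = 0.5372.
ζ = δ/√(4π² + δ²) = 0.5372/√(39.48 + 0.289) = 0.5372/6.306 = 0.08519.

0.0852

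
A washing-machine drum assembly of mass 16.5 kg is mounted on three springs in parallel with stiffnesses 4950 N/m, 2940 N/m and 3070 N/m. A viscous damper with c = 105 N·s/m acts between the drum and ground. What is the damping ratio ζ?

Parallel springs add: k_eq = 4950 + 2940 + 3070 = 10960 N/m.
ω_n = √(k_eq/m) = √(10960/16.5) = 25.77 rad/s.
Critical damping c_c = 2√(k_eq·m) = 2√(10960 × 16.5) = 850.5 N·s/m, so ζ = c/c_c = 105/850.5 = 0.1235.

0.123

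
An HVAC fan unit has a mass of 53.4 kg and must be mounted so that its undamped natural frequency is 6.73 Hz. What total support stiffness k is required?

95500 N/m

ω_n = 2πf_n = 2π × 6.73 = 42.29 rad/s.
k = m·ω_n² = 53.4 × 42.29² = 53.4 × 1788 = 95480 N/m.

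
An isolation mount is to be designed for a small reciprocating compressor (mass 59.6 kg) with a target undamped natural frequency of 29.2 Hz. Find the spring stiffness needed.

ω_n = 2πf_n = 2π × 29.2 = 183.5 rad/s.
k = m·ω_n² = 59.6 × 183.5² = 59.6 × 33660 = 2006000 N/m.

2010000 N/m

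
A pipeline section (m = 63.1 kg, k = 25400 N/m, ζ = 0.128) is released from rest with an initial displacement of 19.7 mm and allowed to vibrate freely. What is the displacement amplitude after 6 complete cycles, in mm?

Logarithmic decrement δ = 2πζ/√(1 − ζ²) = 2π × 0.1280/√(1 − 0.0164) = 0.8109.
After n cycles, x_n/x₀ = e^(−nδ), so x_6 = 19.7 × e^(−6 × 0.8109) = 19.7 × 0.007708 = 0.1518 mm.

0.152 mm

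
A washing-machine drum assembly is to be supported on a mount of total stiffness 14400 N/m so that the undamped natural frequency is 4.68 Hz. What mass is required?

ω_n = 2πf_n = 2π × 4.68 = 29.41 rad/s.
m = k/ω_n² = 14400/29.41² = 14400/864.7 = 16.65 kg.

16.7 kg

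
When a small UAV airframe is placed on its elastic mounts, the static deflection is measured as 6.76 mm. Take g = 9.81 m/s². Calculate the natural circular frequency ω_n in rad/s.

38.1 rad/s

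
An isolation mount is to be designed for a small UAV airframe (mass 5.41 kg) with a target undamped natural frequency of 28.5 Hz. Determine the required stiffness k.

ω_n = 2πf_n = 2π × 28.5 = 179.1 rad/s.
k = m·ω_n² = 5.41 × 179.1² = 5.41 × 32070 = 173500 N/m.

173000 N/m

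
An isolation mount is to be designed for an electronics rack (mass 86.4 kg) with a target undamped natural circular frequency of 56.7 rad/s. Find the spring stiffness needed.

278000 N/m

k = m·ω_n² = 86.4 × 56.70² = 86.4 × 3215 = 277800 N/m.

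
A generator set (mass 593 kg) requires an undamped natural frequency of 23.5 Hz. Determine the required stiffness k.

ω_n = 2πf_n = 2π × 23.5 = 147.7 rad/s.
k = m·ω_n² = 593 × 147.7² = 593 × 21800 = 12930000 N/m.

12900000 N/m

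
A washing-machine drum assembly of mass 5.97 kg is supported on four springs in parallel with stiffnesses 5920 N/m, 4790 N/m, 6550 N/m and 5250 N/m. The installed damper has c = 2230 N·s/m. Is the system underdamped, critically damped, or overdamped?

overdamped

Parallel springs add: k_eq = 5920 + 4790 + 6550 + 5250 = 22510 N/m.
c_c = 2√(k_eq·m) = 733.2 N·s/m; ζ = c/c_c = 2230/733.2 = 3.04.
Since ζ > 1 the system is overdamped.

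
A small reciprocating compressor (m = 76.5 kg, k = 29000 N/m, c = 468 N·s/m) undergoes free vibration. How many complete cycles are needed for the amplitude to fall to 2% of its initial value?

4 cycles

ζ = c/(2√(km)) = 468/(2√(29000 × 76.5)) = 468/2979 = 0.1571.
Logarithmic decrement δ = 2πζ/√(1 − ζ²) = 2π × 0.1571/√(1 − 0.0247) = 0.9995.
x_n/x₀ = e^(−nδ) ≤ 0.02; take ln: n ≥ ln(1/0.02)/δ = 3.912/0.9995 = 3.914.
So 4 complete cycles are required.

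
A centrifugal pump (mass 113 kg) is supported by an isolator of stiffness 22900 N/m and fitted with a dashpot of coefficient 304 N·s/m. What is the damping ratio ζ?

ω_n = √(k/m) = √(22900/113) = 14.24 rad/s.
Critical damping c_c = 2√(k·m) = 2√(22900 × 113) = 3217 N·s/m, so ζ = c/c_c = 304/3217 = 0.09449.

0.0945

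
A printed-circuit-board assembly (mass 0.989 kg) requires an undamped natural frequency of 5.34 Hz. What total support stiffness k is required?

1110 N/m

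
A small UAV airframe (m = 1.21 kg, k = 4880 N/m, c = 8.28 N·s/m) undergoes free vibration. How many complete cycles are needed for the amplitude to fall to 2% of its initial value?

12 cycles

ζ = c/(2√(km)) = 8.28/(2√(4880 × 1.21)) = 8.28/153.7 = 0.05388.
Logarithmic decrement δ = 2πζ/√(1 − ζ²) = 2π × 0.05388/√(1 − 0.00290) = 0.3390.
x_n/x₀ = e^(−nδ) ≤ 0.02; take ln: n ≥ ln(1/0.02)/δ = 3.912/0.3390 = 11.54.
So 12 complete cycles are required.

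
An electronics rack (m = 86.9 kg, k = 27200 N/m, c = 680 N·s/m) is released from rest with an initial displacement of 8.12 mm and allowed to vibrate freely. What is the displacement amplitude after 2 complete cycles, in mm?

0.470 mm

ζ = c/(2√(km)) = 680/(2√(27200 × 86.9)) = 680/3075 = 0.2211.
Logarithmic decrement δ = 2πζ/√(1 − ζ²) = 2π × 0.2211/√(1 − 0.0489) = 1.425.
After n cycles, x_n/x₀ = e^(−nδ), so x_2 = 8.12 × e^(−2 × 1.425) = 8.12 × 0.05787 = 0.4699 mm.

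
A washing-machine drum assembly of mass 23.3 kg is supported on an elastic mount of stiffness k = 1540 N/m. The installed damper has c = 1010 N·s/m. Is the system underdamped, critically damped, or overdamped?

c_c = 2√(k·m) = 378.9 N·s/m; ζ = c/c_c = 1010/378.9 = 2.67.
Since ζ > 1 the system is overdamped.

overdamped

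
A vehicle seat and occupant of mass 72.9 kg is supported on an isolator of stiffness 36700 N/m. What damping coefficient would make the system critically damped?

c_c = 2√(k·m) = 2√(36700 × 72.9) = 2 × 1636 = 3271 N·s/m.

3270 N·s/m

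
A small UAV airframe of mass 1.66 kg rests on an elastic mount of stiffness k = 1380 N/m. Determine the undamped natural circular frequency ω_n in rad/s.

28.8 rad/s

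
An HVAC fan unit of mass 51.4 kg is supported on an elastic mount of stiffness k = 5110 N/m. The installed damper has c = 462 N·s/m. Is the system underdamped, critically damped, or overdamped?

underdamped

c_c = 2√(k·m) = 1025 N·s/m; ζ = c/c_c = 462/1025 = 0.451.
Since ζ < 1 the system is underdamped.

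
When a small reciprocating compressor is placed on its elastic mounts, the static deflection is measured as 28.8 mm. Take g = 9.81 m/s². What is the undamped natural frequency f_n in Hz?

ω_n = √(g/δ_st) = √(9.81/0.0288) = √340.6 = 18.46 rad/s.
f_n = ω_n/(2π) = 18.46/6.283 = 2.937 Hz.

2.94 Hz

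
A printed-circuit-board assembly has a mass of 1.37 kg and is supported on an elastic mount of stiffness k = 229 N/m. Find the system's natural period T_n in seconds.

0.486 s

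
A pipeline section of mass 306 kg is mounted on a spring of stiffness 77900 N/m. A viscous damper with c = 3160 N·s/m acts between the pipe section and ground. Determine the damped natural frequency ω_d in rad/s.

15.1 rad/s

ω_n = √(k/m) = √(77900/306) = 15.96 rad/s.
Critical damping c_c = 2√(k·m) = 2√(77900 × 306) = 9765 N·s/m, so ζ = c/c_c = 3160/9765 = 0.3236.
ω_d = ω_n√(1 − ζ²) = 15.96 × √(1 − 0.105) = 15.10 rad/s.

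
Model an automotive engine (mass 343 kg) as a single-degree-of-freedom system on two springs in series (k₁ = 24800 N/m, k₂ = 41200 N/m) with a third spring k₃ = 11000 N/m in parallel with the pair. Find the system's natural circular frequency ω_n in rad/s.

8.79 rad/s

Series pair: k_s = k₁k₂/(k₁+k₂) = (24800)(41200)/(24800 + 41200) = 15480 N/m. In parallel with k₃: k_eq = 15480 + 11000 = 26480 N/m.
ω_n = √(k_eq/m) = √(26480/343) = √77.20 = 8.787 rad/s.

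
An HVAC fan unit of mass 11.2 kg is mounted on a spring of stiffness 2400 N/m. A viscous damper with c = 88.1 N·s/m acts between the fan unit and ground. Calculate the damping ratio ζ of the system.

0.269

ω_n = √(k/m) = √(2400/11.2) = 14.64 rad/s.
Critical damping c_c = 2√(k·m) = 2√(2400 × 11.2) = 327.9 N·s/m, so ζ = c/c_c = 88.1/327.9 = 0.2687.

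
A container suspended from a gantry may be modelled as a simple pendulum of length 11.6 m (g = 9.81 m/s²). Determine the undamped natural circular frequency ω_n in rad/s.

0.920 rad/s

For a simple pendulum ω_n = √(g/L) = √(9.81/11.6) = √0.8457 = 0.9196 rad/s.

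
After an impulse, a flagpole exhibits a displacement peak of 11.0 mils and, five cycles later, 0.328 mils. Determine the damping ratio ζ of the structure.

Logarithmic decrement δ = (1/n)·ln(x₀/x_n) = (1/5)·ln(11.0/0.328) = (1/5)·ln(33.54) = 0.7025.
ζ = δ/√(4π² + δ²) = 0.7025/√(39.48 + 0.494) = 0.7025/6.322 = 0.1111.

0.111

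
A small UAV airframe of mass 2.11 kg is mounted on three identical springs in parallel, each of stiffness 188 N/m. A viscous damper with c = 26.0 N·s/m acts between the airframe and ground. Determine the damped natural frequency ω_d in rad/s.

Parallel springs add: k_eq = 3 × 188 = 564.0 N/m.
ω_n = √(k_eq/m) = √(564.0/2.11) = 16.35 rad/s.
Critical damping c_c = 2√(k_eq·m) = 2√(564.0 × 2.11) = 68.99 N·s/m, so ζ = c/c_c = 26.0/68.99 = 0.3768.
ω_d = ω_n√(1 − ζ²) = 16.35 × √(1 − 0.142) = 15.14 rad/s.

15.1 rad/s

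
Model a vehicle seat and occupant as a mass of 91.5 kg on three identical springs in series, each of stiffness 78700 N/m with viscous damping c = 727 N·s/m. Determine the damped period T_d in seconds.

0.382 s

Series springs: 1/k_eq = 3/78700, so k_eq = 78700/3 = 26230 N/m.
ω_n = √(k_eq/m) = √(26230/91.5) = 16.93 rad/s.
Critical damping c_c = 2√(k_eq·m) = 2√(26230 × 91.5) = 3099 N·s/m, so ζ = c/c_c = 727/3099 = 0.2346.
ω_d = ω_n√(1 − ζ²) = 16.93 × √(1 − 0.0550) = 16.46 rad/s.
T_d = 2π/ω_d = 0.3817 s.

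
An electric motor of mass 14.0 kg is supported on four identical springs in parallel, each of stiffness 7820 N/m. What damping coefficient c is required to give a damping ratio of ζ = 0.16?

Parallel springs add: k_eq = 4 × 7820 = 31280 N/m.
c_c = 2√(k_eq·m) = 2√(31280 × 14.0) = 1324 N·s/m.
c = ζ·c_c = 0.16 × 1324 = 211.8 N·s/m.

212 N·s/m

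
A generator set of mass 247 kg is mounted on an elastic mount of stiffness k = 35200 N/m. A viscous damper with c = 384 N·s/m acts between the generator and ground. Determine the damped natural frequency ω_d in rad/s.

11.9 rad/s

ω_n = √(k/m) = √(35200/247) = 11.94 rad/s.
Critical damping c_c = 2√(k·m) = 2√(35200 × 247) = 5897 N·s/m, so ζ = c/c_c = 384/5897 = 0.06512.
ω_d = ω_n√(1 − ζ²) = 11.94 × √(1 − 0.00424) = 11.91 rad/s.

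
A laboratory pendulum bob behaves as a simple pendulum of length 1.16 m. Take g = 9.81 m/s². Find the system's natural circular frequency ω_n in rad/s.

2.91 rad/s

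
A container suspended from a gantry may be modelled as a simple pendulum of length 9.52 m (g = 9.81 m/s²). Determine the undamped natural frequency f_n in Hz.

0.162 Hz

For a simple pendulum ω_n = √(g/L) = √(9.81/9.52) = √1.030 = 1.015 rad/s.
f_n = ω_n/(2π) = 1.015/6.283 = 0.1616 Hz.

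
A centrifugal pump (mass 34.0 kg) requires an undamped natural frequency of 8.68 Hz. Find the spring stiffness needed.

ω_n = 2πf_n = 2π × 8.68 = 54.54 rad/s.
k = m·ω_n² = 34.0 × 54.54² = 34.0 × 2974 = 101100 N/m.

101000 N/m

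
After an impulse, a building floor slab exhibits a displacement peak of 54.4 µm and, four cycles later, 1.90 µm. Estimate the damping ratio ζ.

0.132

Logarithmic decrement δ = (1/n)·ln(x₀/x_n) = (1/4)·ln(54.4/1.90) = (1/4)·ln(28.63) = 0.8386.
ζ = δ/√(4π² + δ²) = 0.8386/√(39.48 + 0.703) = 0.8386/6.339 = 0.1323.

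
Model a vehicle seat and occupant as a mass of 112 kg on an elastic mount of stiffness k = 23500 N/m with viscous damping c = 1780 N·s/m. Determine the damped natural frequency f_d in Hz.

ω_n = √(k/m) = √(23500/112) = 14.49 rad/s.
Critical damping c_c = 2√(k·m) = 2√(23500 × 112) = 3245 N·s/m, so ζ = c/c_c = 1780/3245 = 0.5486.
ω_d = ω_n√(1 − ζ²) = 14.49 × √(1 − 0.301) = 12.11 rad/s.
f_d = ω_d/(2π) = 1.928 Hz.

1.93 Hz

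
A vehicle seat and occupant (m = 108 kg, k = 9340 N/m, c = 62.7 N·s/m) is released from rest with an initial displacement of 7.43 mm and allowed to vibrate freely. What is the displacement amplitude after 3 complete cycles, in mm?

4.12 mm

ζ = c/(2√(km)) = 62.7/(2√(9340 × 108)) = 62.7/2009 = 0.03121.
Logarithmic decrement δ = 2πζ/√(1 − ζ²) = 2π × 0.03121/√(1 − 0.000974) = 0.1962.
After n cycles, x_n/x₀ = e^(−nδ), so x_3 = 7.43 × e^(−3 × 0.1962) = 7.43 × 0.5551 = 4.124 mm.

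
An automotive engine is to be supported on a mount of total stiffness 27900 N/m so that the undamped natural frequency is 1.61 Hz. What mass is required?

273 kg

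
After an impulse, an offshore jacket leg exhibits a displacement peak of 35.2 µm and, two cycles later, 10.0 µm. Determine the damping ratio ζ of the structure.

0.0996

Logarithmic decrement δ = (1/n)·ln(x₀/x_n) = (1/2)·ln(35.2/10.0) = (1/2)·ln(3.520) = 0.6292.
ζ = δ/√(4π² + δ²) = 0.6292/√(39.48 + 0.396) = 0.6292/6.315 = 0.09965.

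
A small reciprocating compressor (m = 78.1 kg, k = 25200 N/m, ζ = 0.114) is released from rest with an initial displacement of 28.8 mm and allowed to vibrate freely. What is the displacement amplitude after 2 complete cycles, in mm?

Logarithmic decrement δ = 2πζ/√(1 − ζ²) = 2π × 0.1140/√(1 − 0.0130) = 0.7210.
After n cycles, x_n/x₀ = e^(−nδ), so x_2 = 28.8 × e^(−2 × 0.7210) = 28.8 × 0.2365 = 6.810 mm.

6.81 mm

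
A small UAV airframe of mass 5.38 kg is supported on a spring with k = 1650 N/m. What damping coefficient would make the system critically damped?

c_c = 2√(k·m) = 2√(1650 × 5.38) = 2 × 94.22 = 188.4 N·s/m.

188 N·s/m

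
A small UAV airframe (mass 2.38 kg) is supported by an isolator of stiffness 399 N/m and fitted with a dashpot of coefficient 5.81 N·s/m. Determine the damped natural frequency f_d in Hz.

2.05 Hz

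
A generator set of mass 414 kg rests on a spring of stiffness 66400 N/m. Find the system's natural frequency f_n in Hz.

ω_n = √(k/m) = √(66400/414) = √160.4 = 12.66 rad/s.
f_n = ω_n/(2π) = 12.66/6.283 = 2.016 Hz.

2.02 Hz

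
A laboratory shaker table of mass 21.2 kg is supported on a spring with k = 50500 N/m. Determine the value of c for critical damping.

2070 N·s/m

c_c = 2√(k·m) = 2√(50500 × 21.2) = 2 × 1035 = 2069 N·s/m.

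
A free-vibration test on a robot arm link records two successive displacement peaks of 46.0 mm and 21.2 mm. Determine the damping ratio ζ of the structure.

Logarithmic decrement δ = (1/n)·ln(x₀/x_n) = (1/1)·ln(46.0/21.2) = (1/1)·ln(2.170) = 0.7746.
ζ = δ/√(4π² + δ²) = 0.7746/√(39.48 + 0.600) = 0.7746/6.331 = 0.1224.

0.122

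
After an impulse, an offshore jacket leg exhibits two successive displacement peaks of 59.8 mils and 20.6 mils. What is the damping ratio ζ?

0.167

Logarithmic decrement δ = (1/n)·ln(x₀/x_n) = (1/1)·ln(59.8/20.6) = (1/1)·ln(2.903) = 1.066.
ζ = δ/√(4π² + δ²) = 1.066/√(39.48 + 1.14) = 1.066/6.373 = 0.1672.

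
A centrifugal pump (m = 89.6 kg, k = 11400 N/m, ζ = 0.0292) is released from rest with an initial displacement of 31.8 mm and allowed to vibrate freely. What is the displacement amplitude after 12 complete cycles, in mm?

3.51 mm

Logarithmic decrement δ = 2πζ/√(1 − ζ²) = 2π × 0.02920/√(1 − 0.000853) = 0.1835.
After n cycles, x_n/x₀ = e^(−nδ), so x_12 = 31.8 × e^(−12 × 0.1835) = 31.8 × 0.1105 = 3.515 mm.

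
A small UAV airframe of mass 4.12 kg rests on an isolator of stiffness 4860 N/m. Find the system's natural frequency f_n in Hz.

5.47 Hz

ω_n = √(k/m) = √(4860/4.12) = √1180 = 34.35 rad/s.
f_n = ω_n/(2π) = 34.35/6.283 = 5.466 Hz.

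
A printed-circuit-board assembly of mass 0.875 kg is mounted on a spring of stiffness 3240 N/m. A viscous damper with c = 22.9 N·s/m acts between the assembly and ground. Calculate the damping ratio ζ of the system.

ω_n = √(k/m) = √(3240/0.875) = 60.85 rad/s.
Critical damping c_c = 2√(k·m) = 2√(3240 × 0.875) = 106.5 N·s/m, so ζ = c/c_c = 22.9/106.5 = 0.2150.

0.215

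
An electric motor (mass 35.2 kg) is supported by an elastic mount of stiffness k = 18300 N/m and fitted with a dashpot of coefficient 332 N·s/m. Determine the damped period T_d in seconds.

0.282 s

ω_n = √(k/m) = √(18300/35.2) = 22.80 rad/s.
Critical damping c_c = 2√(k·m) = 2√(18300 × 35.2) = 1605 N·s/m, so ζ = c/c_c = 332/1605 = 0.2068.
ω_d = ω_n√(1 − ζ²) = 22.80 × √(1 − 0.0428) = 22.31 rad/s.
T_d = 2π/ω_d = 0.2817 s.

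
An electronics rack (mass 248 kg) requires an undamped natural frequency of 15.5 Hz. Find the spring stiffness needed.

2350000 N/m

ω_n = 2πf_n = 2π × 15.5 = 97.39 rad/s.
k = m·ω_n² = 248 × 97.39² = 248 × 9485 = 2352000 N/m.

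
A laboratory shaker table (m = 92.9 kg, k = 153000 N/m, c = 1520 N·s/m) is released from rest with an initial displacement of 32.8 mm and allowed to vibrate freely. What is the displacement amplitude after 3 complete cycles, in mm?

ζ = c/(2√(km)) = 1520/(2√(153000 × 92.9)) = 1520/7540 = 0.2016.
Logarithmic decrement δ = 2πζ/√(1 − ζ²) = 2π × 0.2016/√(1 − 0.0406) = 1.293.
After n cycles, x_n/x₀ = e^(−nδ), so x_3 = 32.8 × e^(−3 × 1.293) = 32.8 × 0.02066 = 0.6777 mm.

0.678 mm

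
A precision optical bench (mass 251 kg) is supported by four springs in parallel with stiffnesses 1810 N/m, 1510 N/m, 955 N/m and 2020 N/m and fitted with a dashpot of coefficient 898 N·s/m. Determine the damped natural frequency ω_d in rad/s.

4.68 rad/s

Parallel springs add: k_eq = 1810 + 1510 + 955 + 2020 = 6295 N/m.
ω_n = √(k_eq/m) = √(6295/251) = 5.008 rad/s.
Critical damping c_c = 2√(k_eq·m) = 2√(6295 × 251) = 2514 N·s/m, so ζ = c/c_c = 898/2514 = 0.3572.
ω_d = ω_n√(1 − ζ²) = 5.008 × √(1 − 0.128) = 4.678 rad/s.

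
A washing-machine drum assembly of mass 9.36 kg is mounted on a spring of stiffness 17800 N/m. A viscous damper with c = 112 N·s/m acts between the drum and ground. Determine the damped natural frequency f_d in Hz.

6.87 Hz

ω_n = √(k/m) = √(17800/9.36) = 43.61 rad/s.
Critical damping c_c = 2√(k·m) = 2√(17800 × 9.36) = 816.4 N·s/m, so ζ = c/c_c = 112/816.4 = 0.1372.
ω_d = ω_n√(1 − ζ²) = 43.61 × √(1 − 0.0188) = 43.20 rad/s.
f_d = ω_d/(2π) = 6.875 Hz.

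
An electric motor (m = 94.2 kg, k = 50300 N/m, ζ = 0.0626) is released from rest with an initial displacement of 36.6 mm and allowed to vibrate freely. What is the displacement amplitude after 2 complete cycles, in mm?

16.6 mm

Logarithmic decrement δ = 2πζ/√(1 − ζ²) = 2π × 0.06260/√(1 − 0.00392) = 0.3941.
After n cycles, x_n/x₀ = e^(−nδ), so x_2 = 36.6 × e^(−2 × 0.3941) = 36.6 × 0.4547 = 16.64 mm.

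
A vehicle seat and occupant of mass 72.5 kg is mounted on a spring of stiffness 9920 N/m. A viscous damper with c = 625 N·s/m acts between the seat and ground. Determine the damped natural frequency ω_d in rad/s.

10.9 rad/s

ω_n = √(k/m) = √(9920/72.5) = 11.70 rad/s.
Critical damping c_c = 2√(k·m) = 2√(9920 × 72.5) = 1696 N·s/m, so ζ = c/c_c = 625/1696 = 0.3685.
ω_d = ω_n√(1 − ζ²) = 11.70 × √(1 − 0.136) = 10.87 rad/s.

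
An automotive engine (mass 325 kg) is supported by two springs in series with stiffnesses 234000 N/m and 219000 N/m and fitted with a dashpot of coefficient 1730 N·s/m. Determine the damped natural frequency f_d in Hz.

Series springs: 1/k_eq = 1/234000 + 1/219000 = 8.840×10^-6, so k_eq = 113100 N/m.
ω_n = √(k_eq/m) = √(113100/325) = 18.66 rad/s.
Critical damping c_c = 2√(k_eq·m) = 2√(113100 × 325) = 12130 N·s/m, so ζ = c/c_c = 1730/12130 = 0.1427.
ω_d = ω_n√(1 − ζ²) = 18.66 × √(1 − 0.0204) = 18.47 rad/s.
f_d = ω_d/(2π) = 2.939 Hz.

2.94 Hz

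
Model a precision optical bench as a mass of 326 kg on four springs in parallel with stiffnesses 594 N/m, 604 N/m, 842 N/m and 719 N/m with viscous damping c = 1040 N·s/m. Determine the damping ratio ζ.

0.548

Parallel springs add: k_eq = 594 + 604 + 842 + 719 = 2759 N/m.
ω_n = √(k_eq/m) = √(2759/326) = 2.909 rad/s.
Critical damping c_c = 2√(k_eq·m) = 2√(2759 × 326) = 1897 N·s/m, so ζ = c/c_c = 1040/1897 = 0.5483.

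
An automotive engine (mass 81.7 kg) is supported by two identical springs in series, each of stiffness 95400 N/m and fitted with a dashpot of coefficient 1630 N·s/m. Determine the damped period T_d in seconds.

0.286 s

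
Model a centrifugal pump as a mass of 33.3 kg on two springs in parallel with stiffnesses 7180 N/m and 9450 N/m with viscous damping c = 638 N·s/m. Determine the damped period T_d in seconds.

Parallel springs add: k_eq = 7180 + 9450 = 16630 N/m.
ω_n = √(k_eq/m) = √(16630/33.3) = 22.35 rad/s.
Critical damping c_c = 2√(k_eq·m) = 2√(16630 × 33.3) = 1488 N·s/m, so ζ = c/c_c = 638/1488 = 0.4287.
ω_d = ω_n√(1 − ζ²) = 22.35 × √(1 − 0.184) = 20.19 rad/s.
T_d = 2π/ω_d = 0.3112 s.

0.311 s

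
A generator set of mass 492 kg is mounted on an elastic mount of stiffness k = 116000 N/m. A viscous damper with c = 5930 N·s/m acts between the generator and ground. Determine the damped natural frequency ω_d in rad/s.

ω_n = √(k/m) = √(116000/492) = 15.35 rad/s.
Critical damping c_c = 2√(k·m) = 2√(116000 × 492) = 15110 N·s/m, so ζ = c/c_c = 5930/15110 = 0.3925.
ω_d = ω_n√(1 − ζ²) = 15.35 × √(1 − 0.154) = 14.12 rad/s.

14.1 rad/s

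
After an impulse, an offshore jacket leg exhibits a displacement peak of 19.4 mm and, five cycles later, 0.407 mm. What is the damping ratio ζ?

Logarithmic decrement δ = (1/n)·ln(x₀/x_n) = (1/5)·ln(19.4/0.407) = (1/5)·ln(47.67) = 0.7728.
ζ = δ/√(4π² + δ²) = 0.7728/√(39.48 + 0.597) = 0.7728/6.331 = 0.1221.

0.122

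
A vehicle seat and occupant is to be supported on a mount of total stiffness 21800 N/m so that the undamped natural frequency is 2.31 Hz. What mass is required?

ω_n = 2πf_n = 2π × 2.31 = 14.51 rad/s.
m = k/ω_n² = 21800/14.51² = 21800/210.7 = 103.5 kg.

103 kg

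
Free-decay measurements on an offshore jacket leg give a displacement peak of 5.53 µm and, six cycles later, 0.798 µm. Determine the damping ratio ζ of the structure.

Logarithmic decrement δ = (1/n)·ln(x₀/x_n) = (1/6)·ln(5.53/0.798) = (1/6)·ln(6.930) = 0.3226.
ζ = δ/√(4π² + δ²) = 0.3226/√(39.48 + 0.104) = 0.3226/6.291 = 0.05128.

0.0513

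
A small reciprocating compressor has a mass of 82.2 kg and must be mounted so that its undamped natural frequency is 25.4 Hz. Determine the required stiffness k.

ω_n = 2πf_n = 2π × 25.4 = 159.6 rad/s.
k = m·ω_n² = 82.2 × 159.6² = 82.2 × 25470 = 2094000 N/m.

2090000 N/m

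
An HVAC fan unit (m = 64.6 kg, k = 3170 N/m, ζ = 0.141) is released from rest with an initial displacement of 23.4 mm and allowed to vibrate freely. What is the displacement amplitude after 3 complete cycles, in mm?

1.60 mm

Logarithmic decrement δ = 2πζ/√(1 − ζ²) = 2π × 0.1410/√(1 − 0.0199) = 0.8949.
After n cycles, x_n/x₀ = e^(−nδ), so x_3 = 23.4 × e^(−3 × 0.8949) = 23.4 × 0.06825 = 1.597 mm.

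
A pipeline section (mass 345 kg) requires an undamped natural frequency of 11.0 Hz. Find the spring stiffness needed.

1650000 N/m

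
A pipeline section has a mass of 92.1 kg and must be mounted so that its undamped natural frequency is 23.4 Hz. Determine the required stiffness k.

ω_n = 2πf_n = 2π × 23.4 = 147.0 rad/s.
k = m·ω_n² = 92.1 × 147.0² = 92.1 × 21620 = 1991000 N/m.

1990000 N/m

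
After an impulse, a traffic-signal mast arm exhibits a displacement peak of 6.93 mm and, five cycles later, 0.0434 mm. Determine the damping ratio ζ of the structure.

Logarithmic decrement δ = (1/n)·ln(x₀/x_n) = (1/5)·ln(6.93/0.0434) = (1/5)·ln(159.7) = 1.015.
ζ = δ/√(4π² + δ²) = 1.015/√(39.48 + 1.03) = 1.015/6.365 = 0.1594.

0.159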